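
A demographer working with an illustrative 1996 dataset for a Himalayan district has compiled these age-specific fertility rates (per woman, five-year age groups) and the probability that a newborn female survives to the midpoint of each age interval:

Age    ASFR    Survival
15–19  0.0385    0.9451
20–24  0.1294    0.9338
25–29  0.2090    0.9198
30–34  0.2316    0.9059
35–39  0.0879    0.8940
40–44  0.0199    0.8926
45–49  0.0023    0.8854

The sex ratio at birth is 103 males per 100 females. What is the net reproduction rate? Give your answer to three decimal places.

1.620

Proportion female at birth = 100 / (100 + 103) = 0.49261.
Each age group contributes 5 × ASFR × survival:
  15–19: 5 × 0.0385 × 0.9451 = 0.18193
  20–24: 5 × 0.1294 × 0.9338 = 0.60417
  25–29: 5 × 0.2090 × 0.9198 = 0.96119
  30–34: 5 × 0.2316 × 0.9059 = 1.04903
  35–39: 5 × 0.0879 × 0.8940 = 0.39291
  40–44: 5 × 0.0199 × 0.8926 = 0.08881
  45–49: 5 × 0.0023 × 0.8854 = 0.01018
Sum = 3.28822
NRR = 0.49261 × 3.28822 = 1.61981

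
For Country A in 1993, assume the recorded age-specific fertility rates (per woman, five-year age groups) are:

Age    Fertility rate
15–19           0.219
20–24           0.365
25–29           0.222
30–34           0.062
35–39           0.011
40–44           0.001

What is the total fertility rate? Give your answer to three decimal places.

Sum of ASFRs = 0.219 + 0.365 + 0.222 + 0.062 + 0.011 + 0.001 = 0.880
TFR = 5 × 0.880 = 4.4

4.400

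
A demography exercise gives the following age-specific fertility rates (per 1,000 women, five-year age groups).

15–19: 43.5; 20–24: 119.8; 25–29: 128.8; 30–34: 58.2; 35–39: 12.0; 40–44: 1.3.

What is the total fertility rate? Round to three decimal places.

Sum of ASFRs = 43.5 + 119.8 + 128.8 + 58.2 + 12.0 + 1.3 = 363.6
TFR = 5 × 363.6 / 1000 = 1.818

1.818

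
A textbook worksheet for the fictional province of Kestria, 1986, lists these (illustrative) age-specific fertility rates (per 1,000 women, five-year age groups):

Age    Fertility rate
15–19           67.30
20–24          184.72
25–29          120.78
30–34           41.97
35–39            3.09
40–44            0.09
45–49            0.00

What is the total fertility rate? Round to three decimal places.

Sum of ASFRs = 67.30 + 184.72 + 120.78 + 41.97 + 3.09 + 0.09 + 0.00 = 417.95
TFR = 5 × 417.95 / 1000 = 2.08975

2.090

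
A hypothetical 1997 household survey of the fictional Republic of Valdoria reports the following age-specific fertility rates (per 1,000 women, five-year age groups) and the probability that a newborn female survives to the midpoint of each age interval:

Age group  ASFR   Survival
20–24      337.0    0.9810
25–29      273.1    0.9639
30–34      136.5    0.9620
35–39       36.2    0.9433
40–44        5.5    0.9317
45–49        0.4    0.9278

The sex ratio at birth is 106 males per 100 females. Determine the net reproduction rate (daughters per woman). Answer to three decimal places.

1.856

Proportion female at birth = 100 / (100 + 106) = 0.48544.
Per-age-group product (5 × ASFR × survival probability):
  20–24: 5 × 337.0/1000 × 0.9810 = 1.65299
  25–29: 5 × 273.1/1000 × 0.9639 = 1.31621
  30–34: 5 × 136.5/1000 × 0.9620 = 0.65657
  35–39: 5 × 36.2/1000 × 0.9433 = 0.17074
  40–44: 5 × 5.5/1000 × 0.9317 = 0.02562
  45–49: 5 × 0.4/1000 × 0.9278 = 0.00186
Sum = 3.82399
NRR = 0.48544 × 3.82399 = 1.85632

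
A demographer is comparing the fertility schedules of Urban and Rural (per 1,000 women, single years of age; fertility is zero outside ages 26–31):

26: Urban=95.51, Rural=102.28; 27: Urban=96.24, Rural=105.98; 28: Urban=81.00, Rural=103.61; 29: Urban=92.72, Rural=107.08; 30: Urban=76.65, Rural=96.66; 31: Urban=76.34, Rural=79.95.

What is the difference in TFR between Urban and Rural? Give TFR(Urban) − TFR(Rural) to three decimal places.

-0.077

Urban:
  Sum of ASFRs = 95.51 + 96.24 + 81.00 + 92.72 + 76.65 + 76.34 = 518.46
  TFR = 518.46 / 1000 = 0.51846
Rural:
  Sum of ASFRs = 102.28 + 105.98 + 103.61 + 107.08 + 96.66 + 79.95 = 595.56
  TFR = 595.56 / 1000 = 0.59556
Difference = 0.51846 − 0.59556 = -0.0771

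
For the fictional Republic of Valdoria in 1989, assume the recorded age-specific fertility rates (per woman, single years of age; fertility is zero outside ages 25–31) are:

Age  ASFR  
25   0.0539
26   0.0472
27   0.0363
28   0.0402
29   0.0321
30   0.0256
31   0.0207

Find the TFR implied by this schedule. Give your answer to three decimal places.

Sum of ASFRs = 0.0539 + 0.0472 + 0.0363 + 0.0402 + 0.0321 + 0.0256 + 0.0207 = 0.2560
TFR = 0.256

0.256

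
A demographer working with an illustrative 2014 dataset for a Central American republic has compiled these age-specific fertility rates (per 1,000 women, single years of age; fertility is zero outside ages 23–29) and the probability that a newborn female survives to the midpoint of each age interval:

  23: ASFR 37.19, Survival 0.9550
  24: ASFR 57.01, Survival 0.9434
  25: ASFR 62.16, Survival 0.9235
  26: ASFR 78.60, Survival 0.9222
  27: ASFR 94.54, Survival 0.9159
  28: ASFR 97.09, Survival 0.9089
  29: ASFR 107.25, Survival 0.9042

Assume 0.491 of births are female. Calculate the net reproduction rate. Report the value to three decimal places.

Proportion female at birth = 0.491.
Survival-weighted fertility by age (1·fₓ·Sₓ):
  23: 1 × 37.19/1000 × 0.9550 = 0.03552
  24: 1 × 57.01/1000 × 0.9434 = 0.05378
  25: 1 × 62.16/1000 × 0.9235 = 0.05740
  26: 1 × 78.60/1000 × 0.9222 = 0.07248
  27: 1 × 94.54/1000 × 0.9159 = 0.08659
  28: 1 × 97.09/1000 × 0.9089 = 0.08825
  29: 1 × 107.25/1000 × 0.9042 = 0.09698
Sum = 0.49100
NRR = 0.491 × 0.49100 = 0.24108

0.241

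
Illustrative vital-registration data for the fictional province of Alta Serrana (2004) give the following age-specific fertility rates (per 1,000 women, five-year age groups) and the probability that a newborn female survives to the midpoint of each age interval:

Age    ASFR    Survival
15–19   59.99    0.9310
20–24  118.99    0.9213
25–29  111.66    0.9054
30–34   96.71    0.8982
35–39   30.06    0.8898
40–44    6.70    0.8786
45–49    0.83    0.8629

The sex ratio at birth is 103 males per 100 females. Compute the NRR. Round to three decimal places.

Proportion female at birth = 100 / (100 + 103) = 0.49261.
Weighting each age-specific rate by interval width and survival:
  15–19: 5 × 59.99/1000 × 0.9310 = 0.27925
  20–24: 5 × 118.99/1000 × 0.9213 = 0.54813
  25–29: 5 × 111.66/1000 × 0.9054 = 0.50548
  30–34: 5 × 96.71/1000 × 0.8982 = 0.43432
  35–39: 5 × 30.06/1000 × 0.8898 = 0.13374
  40–44: 5 × 6.70/1000 × 0.8786 = 0.02943
  45–49: 5 × 0.83/1000 × 0.8629 = 0.00358
Sum = 1.93393
NRR = 0.49261 × 1.93393 = 0.95267

0.953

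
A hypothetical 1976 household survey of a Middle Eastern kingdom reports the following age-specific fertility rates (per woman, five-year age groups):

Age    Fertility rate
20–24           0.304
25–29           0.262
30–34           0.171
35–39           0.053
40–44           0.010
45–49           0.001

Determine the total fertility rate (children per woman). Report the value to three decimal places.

Sum of ASFRs = 0.304 + 0.262 + 0.171 + 0.053 + 0.010 + 0.001 = 0.801
TFR = 5 × 0.801 = 4.005

4.005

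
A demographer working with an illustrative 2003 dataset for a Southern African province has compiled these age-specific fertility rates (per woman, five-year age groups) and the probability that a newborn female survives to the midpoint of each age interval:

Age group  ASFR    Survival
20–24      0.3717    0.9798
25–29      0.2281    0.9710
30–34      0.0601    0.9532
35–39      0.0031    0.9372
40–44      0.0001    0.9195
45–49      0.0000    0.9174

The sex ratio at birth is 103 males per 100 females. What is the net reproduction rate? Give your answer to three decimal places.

1.591

Proportion female at birth = 100 / (100 + 103) = 0.49261.
Each age group contributes 5 × ASFR × survival:
  20–24: 5 × 0.3717 × 0.9798 = 1.82096
  25–29: 5 × 0.2281 × 0.9710 = 1.10743
  30–34: 5 × 0.0601 × 0.9532 = 0.28644
  35–39: 5 × 0.0031 × 0.9372 = 0.01453
  40–44: 5 × 0.0001 × 0.9195 = 0.00046
  45–49: 5 × 0.0000 × 0.9174 = 0.00000
Sum = 3.22982
NRR = 0.49261 × 3.22982 = 1.59104
With NRR above 1 the population is above replacement fertility.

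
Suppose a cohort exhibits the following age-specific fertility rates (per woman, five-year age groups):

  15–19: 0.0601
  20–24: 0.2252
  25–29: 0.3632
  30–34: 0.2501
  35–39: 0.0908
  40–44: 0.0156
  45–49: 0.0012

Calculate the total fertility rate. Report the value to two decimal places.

5.03

Sum of ASFRs = 0.0601 + 0.2252 + 0.3632 + 0.2501 + 0.0908 + 0.0156 + 0.0012 = 1.0062
TFR = 5 × 1.0062 = 5.031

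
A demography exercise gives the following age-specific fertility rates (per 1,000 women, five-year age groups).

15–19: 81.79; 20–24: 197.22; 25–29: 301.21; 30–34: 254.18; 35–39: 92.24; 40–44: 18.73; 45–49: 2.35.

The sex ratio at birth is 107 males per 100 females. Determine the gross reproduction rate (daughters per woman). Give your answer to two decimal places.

2.29

Proportion female at birth = 100 / (100 + 107) = 0.48309.
Sum of ASFRs = 81.79 + 197.22 + 301.21 + 254.18 + 92.24 + 18.73 + 2.35 = 947.72
TFR = 5 × 947.72 / 1000 = 4.7386
GRR = 0.48309 × 4.7386 = 2.28917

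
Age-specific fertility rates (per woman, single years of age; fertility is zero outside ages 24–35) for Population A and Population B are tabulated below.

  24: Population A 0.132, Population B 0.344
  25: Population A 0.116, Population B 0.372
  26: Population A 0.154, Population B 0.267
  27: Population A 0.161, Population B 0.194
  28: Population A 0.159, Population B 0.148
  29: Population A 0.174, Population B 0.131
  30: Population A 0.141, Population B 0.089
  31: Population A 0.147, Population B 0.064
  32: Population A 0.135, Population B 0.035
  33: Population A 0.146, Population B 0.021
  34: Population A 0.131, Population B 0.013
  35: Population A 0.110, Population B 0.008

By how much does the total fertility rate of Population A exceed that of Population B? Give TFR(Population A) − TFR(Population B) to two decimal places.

Population A:
  Sum of ASFRs = 0.132 + 0.116 + 0.154 + 0.161 + 0.159 + 0.174 + 0.141 + 0.147 + 0.135 + 0.146 + 0.131 + 0.110 = 1.706
  TFR = 1.706
Population B:
  Sum of ASFRs = 0.344 + 0.372 + 0.267 + 0.194 + 0.148 + 0.131 + 0.089 + 0.064 + 0.035 + 0.021 + 0.013 + 0.008 = 1.686
  TFR = 1.686
Difference = 1.706 − 1.686 = 0.02

0.02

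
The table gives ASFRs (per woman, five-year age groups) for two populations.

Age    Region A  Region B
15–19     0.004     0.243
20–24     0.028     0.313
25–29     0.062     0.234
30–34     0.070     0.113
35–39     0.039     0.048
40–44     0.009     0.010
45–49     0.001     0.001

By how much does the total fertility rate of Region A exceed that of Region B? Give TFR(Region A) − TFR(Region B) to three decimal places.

Region A:
  Sum of ASFRs = 0.004 + 0.028 + 0.062 + 0.070 + 0.039 + 0.009 + 0.001 = 0.213
  TFR = 5 × 0.213 = 1.065
Region B:
  Sum of ASFRs = 0.243 + 0.313 + 0.234 + 0.113 + 0.048 + 0.010 + 0.001 = 0.962
  TFR = 5 × 0.962 = 4.81
Difference = 1.065 − 4.81 = -3.745

-3.745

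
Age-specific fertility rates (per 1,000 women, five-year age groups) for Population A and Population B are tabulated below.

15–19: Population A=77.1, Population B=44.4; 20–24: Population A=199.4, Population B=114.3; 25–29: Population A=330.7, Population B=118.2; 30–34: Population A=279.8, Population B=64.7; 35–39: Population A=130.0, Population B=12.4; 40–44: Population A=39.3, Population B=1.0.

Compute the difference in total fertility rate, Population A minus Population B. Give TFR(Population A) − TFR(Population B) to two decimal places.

3.51

Population A:
  Sum of ASFRs = 77.1 + 199.4 + 330.7 + 279.8 + 130.0 + 39.3 = 1056.3
  TFR = 5 × 1056.3 / 1000 = 5.2815
Population B:
  Sum of ASFRs = 44.4 + 114.3 + 118.2 + 64.7 + 12.4 + 1.0 = 355.0
  TFR = 5 × 355.0 / 1000 = 1.775
Difference = 5.2815 − 1.775 = 3.5065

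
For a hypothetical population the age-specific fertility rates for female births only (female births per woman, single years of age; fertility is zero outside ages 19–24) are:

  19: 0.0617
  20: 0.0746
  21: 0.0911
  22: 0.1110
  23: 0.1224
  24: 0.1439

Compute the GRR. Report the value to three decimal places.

0.605

Sum of female ASFRs = 0.0617 + 0.0746 + 0.0911 + 0.1110 + 0.1224 + 0.1439 = 0.6047
GRR = 0.6047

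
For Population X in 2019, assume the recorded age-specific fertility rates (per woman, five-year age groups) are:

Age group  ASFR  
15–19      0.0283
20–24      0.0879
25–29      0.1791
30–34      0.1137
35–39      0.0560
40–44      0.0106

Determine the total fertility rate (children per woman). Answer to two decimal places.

Sum of ASFRs = 0.0283 + 0.0879 + 0.1791 + 0.1137 + 0.0560 + 0.0106 = 0.4756
TFR = 5 × 0.4756 = 2.378

2.38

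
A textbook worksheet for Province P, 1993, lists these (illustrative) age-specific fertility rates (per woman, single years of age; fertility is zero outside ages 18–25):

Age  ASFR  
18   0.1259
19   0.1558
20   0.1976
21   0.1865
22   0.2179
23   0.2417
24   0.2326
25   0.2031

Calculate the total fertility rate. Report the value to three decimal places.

1.561

Sum of ASFRs = 0.1259 + 0.1558 + 0.1976 + 0.1865 + 0.2179 + 0.2417 + 0.2326 + 0.2031 = 1.5611
TFR = 1.5611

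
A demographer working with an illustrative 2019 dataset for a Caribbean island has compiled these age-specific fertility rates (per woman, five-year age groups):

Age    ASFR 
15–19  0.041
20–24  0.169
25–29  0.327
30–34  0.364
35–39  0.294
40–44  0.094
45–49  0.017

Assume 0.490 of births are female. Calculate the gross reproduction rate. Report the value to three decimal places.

3.200

Proportion female at birth = 0.490.
Sum of ASFRs = 0.041 + 0.169 + 0.327 + 0.364 + 0.294 + 0.094 + 0.017 = 1.306
TFR = 5 × 1.306 = 6.53
GRR = 0.490 × 6.53 = 3.19970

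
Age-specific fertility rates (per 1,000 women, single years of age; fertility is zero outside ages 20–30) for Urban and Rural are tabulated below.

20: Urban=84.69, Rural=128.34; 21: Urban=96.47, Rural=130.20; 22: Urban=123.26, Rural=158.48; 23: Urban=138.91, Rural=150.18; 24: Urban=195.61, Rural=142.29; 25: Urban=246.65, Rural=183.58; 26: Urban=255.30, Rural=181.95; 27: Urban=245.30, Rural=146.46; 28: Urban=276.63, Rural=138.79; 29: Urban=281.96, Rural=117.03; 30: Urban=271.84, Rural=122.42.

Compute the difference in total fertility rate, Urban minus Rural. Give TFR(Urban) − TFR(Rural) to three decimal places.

0.617

Urban:
  Sum of ASFRs = 84.69 + 96.47 + 123.26 + 138.91 + 195.61 + 246.65 + 255.30 + 245.30 + 276.63 + 281.96 + 271.84 = 2216.62
  TFR = 2216.62 / 1000 = 2.21662
Rural:
  Sum of ASFRs = 128.34 + 130.20 + 158.48 + 150.18 + 142.29 + 183.58 + 181.95 + 146.46 + 138.79 + 117.03 + 122.42 = 1599.72
  TFR = 1599.72 / 1000 = 1.59972
Difference = 2.21662 − 1.59972 = 0.6169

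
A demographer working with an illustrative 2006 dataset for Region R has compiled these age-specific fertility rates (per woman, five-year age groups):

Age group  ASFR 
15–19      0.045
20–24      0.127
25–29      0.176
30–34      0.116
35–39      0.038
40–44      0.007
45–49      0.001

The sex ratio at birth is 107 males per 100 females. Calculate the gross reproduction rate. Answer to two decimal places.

1.23

Proportion female at birth = 100 / (100 + 107) = 0.48309.
Sum of ASFRs = 0.045 + 0.127 + 0.176 + 0.116 + 0.038 + 0.007 + 0.001 = 0.510
TFR = 5 × 0.510 = 2.55
GRR = 0.48309 × 2.55 = 1.23188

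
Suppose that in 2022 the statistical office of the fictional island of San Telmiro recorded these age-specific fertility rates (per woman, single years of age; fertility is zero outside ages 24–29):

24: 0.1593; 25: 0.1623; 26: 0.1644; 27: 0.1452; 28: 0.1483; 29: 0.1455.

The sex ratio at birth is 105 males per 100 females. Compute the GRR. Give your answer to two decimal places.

Proportion female at birth = 100 / (100 + 105) = 0.48780.
Sum of ASFRs = 0.1593 + 0.1623 + 0.1644 + 0.1452 + 0.1483 + 0.1455 = 0.9250
TFR = 0.925
GRR = 0.48780 × 0.925 = 0.45122

0.45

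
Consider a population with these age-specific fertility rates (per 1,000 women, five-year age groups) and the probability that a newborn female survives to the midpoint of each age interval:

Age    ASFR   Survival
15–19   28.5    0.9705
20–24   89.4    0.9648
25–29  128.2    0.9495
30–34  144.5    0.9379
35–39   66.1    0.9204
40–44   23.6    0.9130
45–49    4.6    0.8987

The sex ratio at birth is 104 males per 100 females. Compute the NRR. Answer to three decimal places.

1.122

Proportion female at birth = 100 / (100 + 104) = 0.49020.
Survival-weighted fertility by age (5·fₓ·Sₓ):
  15–19: 5 × 28.5/1000 × 0.9705 = 0.13830
  20–24: 5 × 89.4/1000 × 0.9648 = 0.43127
  25–29: 5 × 128.2/1000 × 0.9495 = 0.60863
  30–34: 5 × 144.5/1000 × 0.9379 = 0.67763
  35–39: 5 × 66.1/1000 × 0.9204 = 0.30419
  40–44: 5 × 23.6/1000 × 0.9130 = 0.10773
  45–49: 5 × 4.6/1000 × 0.8987 = 0.02067
Sum = 2.28842
NRR = 0.49020 × 2.28842 = 1.12178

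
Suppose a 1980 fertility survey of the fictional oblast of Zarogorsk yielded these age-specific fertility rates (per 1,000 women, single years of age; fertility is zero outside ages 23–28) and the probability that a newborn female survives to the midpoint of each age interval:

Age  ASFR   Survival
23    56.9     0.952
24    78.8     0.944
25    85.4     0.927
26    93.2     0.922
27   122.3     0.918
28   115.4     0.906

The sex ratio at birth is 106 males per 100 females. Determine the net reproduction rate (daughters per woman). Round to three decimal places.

0.248

Proportion female at birth = 100 / (100 + 106) = 0.48544.
Weighting each age-specific rate by interval width and survival:
  23: 1 × 56.9/1000 × 0.952 = 0.05417
  24: 1 × 78.8/1000 × 0.944 = 0.07439
  25: 1 × 85.4/1000 × 0.927 = 0.07917
  26: 1 × 93.2/1000 × 0.922 = 0.08593
  27: 1 × 122.3/1000 × 0.918 = 0.11227
  28: 1 × 115.4/1000 × 0.906 = 0.10455
Sum = 0.51048
NRR = 0.48544 × 0.51048 = 0.24781
NRR < 1, so the cohort does not fully replace itself.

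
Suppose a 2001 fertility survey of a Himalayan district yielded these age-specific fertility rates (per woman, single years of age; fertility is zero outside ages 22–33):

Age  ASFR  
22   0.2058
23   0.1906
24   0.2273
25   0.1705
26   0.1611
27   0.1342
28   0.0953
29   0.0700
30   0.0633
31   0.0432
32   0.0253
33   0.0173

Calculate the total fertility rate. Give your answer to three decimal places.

1.404

Sum of ASFRs = 0.2058 + 0.1906 + 0.2273 + 0.1705 + 0.1611 + 0.1342 + 0.0953 + 0.0700 + 0.0633 + 0.0432 + 0.0253 + 0.0173 = 1.4039
TFR = 1.4039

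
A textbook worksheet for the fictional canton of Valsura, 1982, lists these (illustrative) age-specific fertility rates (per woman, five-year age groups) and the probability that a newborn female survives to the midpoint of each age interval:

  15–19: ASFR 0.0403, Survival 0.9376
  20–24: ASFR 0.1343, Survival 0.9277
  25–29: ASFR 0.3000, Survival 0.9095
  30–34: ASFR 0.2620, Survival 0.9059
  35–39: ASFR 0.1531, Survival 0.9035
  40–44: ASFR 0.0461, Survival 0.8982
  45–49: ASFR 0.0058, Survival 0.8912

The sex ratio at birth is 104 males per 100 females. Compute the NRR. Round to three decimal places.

Proportion female at birth = 100 / (100 + 104) = 0.49020.
Weighting each age-specific rate by interval width and survival:
  15–19: 5 × 0.0403 × 0.9376 = 0.18893
  20–24: 5 × 0.1343 × 0.9277 = 0.62295
  25–29: 5 × 0.3000 × 0.9095 = 1.36425
  30–34: 5 × 0.2620 × 0.9059 = 1.18673
  35–39: 5 × 0.1531 × 0.9035 = 0.69163
  40–44: 5 × 0.0461 × 0.8982 = 0.20704
  45–49: 5 × 0.0058 × 0.8912 = 0.02584
Sum = 4.28737
NRR = 0.49020 × 4.28737 = 2.10167
NRR > 1, so each generation more than replaces itself.

2.102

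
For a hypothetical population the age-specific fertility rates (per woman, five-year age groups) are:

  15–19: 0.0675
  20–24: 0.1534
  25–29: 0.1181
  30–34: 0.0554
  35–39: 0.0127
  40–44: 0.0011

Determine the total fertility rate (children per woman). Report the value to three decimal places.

2.041

Sum of ASFRs = 0.0675 + 0.1534 + 0.1181 + 0.0554 + 0.0127 + 0.0011 = 0.4082
TFR = 5 × 0.4082 = 2.041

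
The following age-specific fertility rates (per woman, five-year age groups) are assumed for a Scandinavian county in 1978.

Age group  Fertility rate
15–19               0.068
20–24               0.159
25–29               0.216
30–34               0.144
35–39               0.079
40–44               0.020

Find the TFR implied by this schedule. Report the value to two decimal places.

3.43

Sum of ASFRs = 0.068 + 0.159 + 0.216 + 0.144 + 0.079 + 0.020 = 0.686
TFR = 5 × 0.686 = 3.43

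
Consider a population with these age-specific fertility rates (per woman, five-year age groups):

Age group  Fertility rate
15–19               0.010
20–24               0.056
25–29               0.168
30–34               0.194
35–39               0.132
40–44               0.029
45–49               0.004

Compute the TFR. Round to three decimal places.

Sum of ASFRs = 0.010 + 0.056 + 0.168 + 0.194 + 0.132 + 0.029 + 0.004 = 0.593
TFR = 5 × 0.593 = 2.965

2.965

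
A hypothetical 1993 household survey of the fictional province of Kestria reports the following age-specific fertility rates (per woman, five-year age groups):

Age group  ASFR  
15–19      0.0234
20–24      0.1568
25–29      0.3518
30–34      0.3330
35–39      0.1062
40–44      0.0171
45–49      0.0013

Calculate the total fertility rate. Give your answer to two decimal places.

4.95

Sum of ASFRs = 0.0234 + 0.1568 + 0.3518 + 0.3330 + 0.1062 + 0.0171 + 0.0013 = 0.9896
TFR = 5 × 0.9896 = 4.948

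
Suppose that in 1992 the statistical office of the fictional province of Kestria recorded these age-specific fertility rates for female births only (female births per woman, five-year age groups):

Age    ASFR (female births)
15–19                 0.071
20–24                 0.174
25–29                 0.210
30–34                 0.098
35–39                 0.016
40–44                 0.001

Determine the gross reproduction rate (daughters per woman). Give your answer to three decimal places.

2.850

Sum of female ASFRs = 0.071 + 0.174 + 0.210 + 0.098 + 0.016 + 0.001 = 0.570
GRR = 5 × 0.570 = 2.85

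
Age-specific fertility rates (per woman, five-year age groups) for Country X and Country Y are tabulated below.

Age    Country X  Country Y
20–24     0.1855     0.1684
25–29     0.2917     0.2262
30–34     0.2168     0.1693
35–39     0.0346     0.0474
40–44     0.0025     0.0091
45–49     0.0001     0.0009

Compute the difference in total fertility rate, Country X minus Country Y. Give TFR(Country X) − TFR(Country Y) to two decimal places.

Country X:
  Sum of ASFRs = 0.1855 + 0.2917 + 0.2168 + 0.0346 + 0.0025 + 0.0001 = 0.7312
  TFR = 5 × 0.7312 = 3.656
Country Y:
  Sum of ASFRs = 0.1684 + 0.2262 + 0.1693 + 0.0474 + 0.0091 + 0.0009 = 0.6213
  TFR = 5 × 0.6213 = 3.1065
Difference = 3.656 − 3.1065 = 0.5495

0.55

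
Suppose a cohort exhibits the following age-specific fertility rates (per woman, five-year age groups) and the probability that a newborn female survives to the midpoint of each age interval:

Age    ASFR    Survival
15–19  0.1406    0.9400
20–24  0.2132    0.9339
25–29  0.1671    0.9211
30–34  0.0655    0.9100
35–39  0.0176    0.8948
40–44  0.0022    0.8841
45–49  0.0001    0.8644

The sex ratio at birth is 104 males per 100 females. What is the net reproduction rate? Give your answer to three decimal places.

1.379

Proportion female at birth = 100 / (100 + 104) = 0.49020.
Survival-weighted fertility by age (5·fₓ·Sₓ):
  15–19: 5 × 0.1406 × 0.9400 = 0.66082
  20–24: 5 × 0.2132 × 0.9339 = 0.99554
  25–29: 5 × 0.1671 × 0.9211 = 0.76958
  30–34: 5 × 0.0655 × 0.9100 = 0.29803
  35–39: 5 × 0.0176 × 0.8948 = 0.07874
  40–44: 5 × 0.0022 × 0.8841 = 0.00973
  45–49: 5 × 0.0001 × 0.8644 = 0.00043
Sum = 2.81287
NRR = 0.49020 × 2.81287 = 1.37887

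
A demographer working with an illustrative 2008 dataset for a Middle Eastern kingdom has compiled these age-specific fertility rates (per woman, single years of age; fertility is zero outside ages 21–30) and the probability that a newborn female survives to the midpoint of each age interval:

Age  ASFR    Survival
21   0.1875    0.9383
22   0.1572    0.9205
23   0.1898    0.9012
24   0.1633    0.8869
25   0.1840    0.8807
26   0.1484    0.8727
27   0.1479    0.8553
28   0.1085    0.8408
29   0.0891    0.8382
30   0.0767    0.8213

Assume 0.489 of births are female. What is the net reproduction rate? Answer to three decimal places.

Proportion female at birth = 0.489.
Weighting each age-specific rate by interval width and survival:
  21: 1 × 0.1875 × 0.9383 = 0.17593
  22: 1 × 0.1572 × 0.9205 = 0.14470
  23: 1 × 0.1898 × 0.9012 = 0.17105
  24: 1 × 0.1633 × 0.8869 = 0.14483
  25: 1 × 0.1840 × 0.8807 = 0.16205
  26: 1 × 0.1484 × 0.8727 = 0.12951
  27: 1 × 0.1479 × 0.8553 = 0.12650
  28: 1 × 0.1085 × 0.8408 = 0.09123
  29: 1 × 0.0891 × 0.8382 = 0.07468
  30: 1 × 0.0767 × 0.8213 = 0.06299
Sum = 1.28347
NRR = 0.489 × 1.28347 = 0.62762
With NRR below 1 the population is below replacement fertility.

0.628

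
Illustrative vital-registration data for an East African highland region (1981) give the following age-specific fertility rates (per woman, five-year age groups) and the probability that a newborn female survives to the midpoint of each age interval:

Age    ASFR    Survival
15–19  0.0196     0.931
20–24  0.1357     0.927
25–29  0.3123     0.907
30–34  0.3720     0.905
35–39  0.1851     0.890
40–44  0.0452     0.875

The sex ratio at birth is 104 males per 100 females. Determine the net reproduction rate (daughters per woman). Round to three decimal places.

2.373

Proportion female at birth = 100 / (100 + 104) = 0.49020.
Per-age-group product (5 × ASFR × survival probability):
  15–19: 5 × 0.0196 × 0.931 = 0.09124
  20–24: 5 × 0.1357 × 0.927 = 0.62897
  25–29: 5 × 0.3123 × 0.907 = 1.41628
  30–34: 5 × 0.3720 × 0.905 = 1.68330
  35–39: 5 × 0.1851 × 0.890 = 0.82370
  40–44: 5 × 0.0452 × 0.875 = 0.19775
Sum = 4.84124
NRR = 0.49020 × 4.84124 = 2.37318
An NRR exceeding 1 indicates intrinsic growth under these rates.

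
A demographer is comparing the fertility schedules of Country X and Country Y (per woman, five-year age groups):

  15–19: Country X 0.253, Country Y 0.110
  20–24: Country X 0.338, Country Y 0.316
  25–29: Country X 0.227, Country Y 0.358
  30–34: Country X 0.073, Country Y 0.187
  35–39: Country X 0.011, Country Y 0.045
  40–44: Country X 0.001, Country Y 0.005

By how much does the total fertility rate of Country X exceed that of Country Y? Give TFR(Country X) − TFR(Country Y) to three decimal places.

-0.590

Country X:
  Sum of ASFRs = 0.253 + 0.338 + 0.227 + 0.073 + 0.011 + 0.001 = 0.903
  TFR = 5 × 0.903 = 4.515
Country Y:
  Sum of ASFRs = 0.110 + 0.316 + 0.358 + 0.187 + 0.045 + 0.005 = 1.021
  TFR = 5 × 1.021 = 5.105
Difference = 4.515 − 5.105 = -0.59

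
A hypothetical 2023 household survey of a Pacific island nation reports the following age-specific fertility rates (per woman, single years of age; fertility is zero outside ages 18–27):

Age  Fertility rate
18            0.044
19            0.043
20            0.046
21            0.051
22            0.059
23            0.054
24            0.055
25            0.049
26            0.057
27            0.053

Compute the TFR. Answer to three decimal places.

0.511

Sum of ASFRs = 0.044 + 0.043 + 0.046 + 0.051 + 0.059 + 0.054 + 0.055 + 0.049 + 0.057 + 0.053 = 0.511
TFR = 0.511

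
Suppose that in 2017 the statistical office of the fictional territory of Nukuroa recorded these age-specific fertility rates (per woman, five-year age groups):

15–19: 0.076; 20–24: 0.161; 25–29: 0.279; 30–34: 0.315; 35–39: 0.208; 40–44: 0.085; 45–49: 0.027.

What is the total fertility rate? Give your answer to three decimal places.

5.755

Sum of ASFRs = 0.076 + 0.161 + 0.279 + 0.315 + 0.208 + 0.085 + 0.027 = 1.151
TFR = 5 × 1.151 = 5.755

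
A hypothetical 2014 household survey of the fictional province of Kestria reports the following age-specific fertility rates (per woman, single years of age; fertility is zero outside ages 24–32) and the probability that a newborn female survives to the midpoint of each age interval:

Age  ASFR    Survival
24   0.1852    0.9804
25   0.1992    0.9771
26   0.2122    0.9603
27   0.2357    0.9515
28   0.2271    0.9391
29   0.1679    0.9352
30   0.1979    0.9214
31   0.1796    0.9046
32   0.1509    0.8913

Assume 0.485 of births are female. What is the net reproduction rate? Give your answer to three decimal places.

Proportion female at birth = 0.485.
Weighting each age-specific rate by interval width and survival:
  24: 1 × 0.1852 × 0.9804 = 0.18157
  25: 1 × 0.1992 × 0.9771 = 0.19464
  26: 1 × 0.2122 × 0.9603 = 0.20378
  27: 1 × 0.2357 × 0.9515 = 0.22427
  28: 1 × 0.2271 × 0.9391 = 0.21327
  29: 1 × 0.1679 × 0.9352 = 0.15702
  30: 1 × 0.1979 × 0.9214 = 0.18235
  31: 1 × 0.1796 × 0.9046 = 0.16247
  32: 1 × 0.1509 × 0.8913 = 0.13450
Sum = 1.65387
NRR = 0.485 × 1.65387 = 0.80213
An NRR under 1 implies long-run decline under these rates.

0.802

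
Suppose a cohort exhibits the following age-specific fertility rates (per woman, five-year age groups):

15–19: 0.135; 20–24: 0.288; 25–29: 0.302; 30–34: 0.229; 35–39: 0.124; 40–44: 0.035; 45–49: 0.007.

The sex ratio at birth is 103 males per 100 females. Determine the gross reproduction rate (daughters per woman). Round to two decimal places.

Proportion female at birth = 100 / (100 + 103) = 0.49261.
Sum of ASFRs = 0.135 + 0.288 + 0.302 + 0.229 + 0.124 + 0.035 + 0.007 = 1.120
TFR = 5 × 1.120 = 5.6
GRR = 0.49261 × 5.6 = 2.75862

2.76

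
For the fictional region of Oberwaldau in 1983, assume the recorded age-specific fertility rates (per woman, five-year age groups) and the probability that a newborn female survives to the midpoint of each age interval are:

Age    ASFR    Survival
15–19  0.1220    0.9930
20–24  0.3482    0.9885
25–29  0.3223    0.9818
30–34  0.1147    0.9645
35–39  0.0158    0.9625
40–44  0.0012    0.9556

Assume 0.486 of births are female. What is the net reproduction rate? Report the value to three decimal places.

2.208

Proportion female at birth = 0.486.
Per-age-group product (5 × ASFR × survival probability):
  15–19: 5 × 0.1220 × 0.9930 = 0.60573
  20–24: 5 × 0.3482 × 0.9885 = 1.72098
  25–29: 5 × 0.3223 × 0.9818 = 1.58217
  30–34: 5 × 0.1147 × 0.9645 = 0.55314
  35–39: 5 × 0.0158 × 0.9625 = 0.07604
  40–44: 5 × 0.0012 × 0.9556 = 0.00573
Sum = 4.54379
NRR = 0.486 × 4.54379 = 2.20828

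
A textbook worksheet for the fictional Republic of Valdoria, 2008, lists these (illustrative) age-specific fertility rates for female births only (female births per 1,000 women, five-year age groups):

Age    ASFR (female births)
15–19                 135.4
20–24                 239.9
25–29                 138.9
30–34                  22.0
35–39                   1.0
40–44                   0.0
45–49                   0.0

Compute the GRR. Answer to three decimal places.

2.686

Sum of female ASFRs = 135.4 + 239.9 + 138.9 + 22.0 + 1.0 + 0.0 + 0.0 = 537.2
GRR = 5 × 537.2 / 1000 = 2.686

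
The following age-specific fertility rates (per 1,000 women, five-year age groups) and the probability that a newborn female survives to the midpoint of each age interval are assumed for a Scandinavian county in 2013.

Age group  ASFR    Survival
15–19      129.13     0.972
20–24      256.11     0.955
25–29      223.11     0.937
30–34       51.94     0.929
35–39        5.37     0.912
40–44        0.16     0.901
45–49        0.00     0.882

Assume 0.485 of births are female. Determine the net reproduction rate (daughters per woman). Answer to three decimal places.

1.534

Proportion female at birth = 0.485.
Weighting each age-specific rate by interval width and survival:
  15–19: 5 × 129.13/1000 × 0.972 = 0.62757
  20–24: 5 × 256.11/1000 × 0.955 = 1.22293
  25–29: 5 × 223.11/1000 × 0.937 = 1.04527
  30–34: 5 × 51.94/1000 × 0.929 = 0.24126
  35–39: 5 × 5.37/1000 × 0.912 = 0.02449
  40–44: 5 × 0.16/1000 × 0.901 = 0.00072
  45–49: 5 × 0.00/1000 × 0.882 = 0.00000
Sum = 3.16224
NRR = 0.485 × 3.16224 = 1.53369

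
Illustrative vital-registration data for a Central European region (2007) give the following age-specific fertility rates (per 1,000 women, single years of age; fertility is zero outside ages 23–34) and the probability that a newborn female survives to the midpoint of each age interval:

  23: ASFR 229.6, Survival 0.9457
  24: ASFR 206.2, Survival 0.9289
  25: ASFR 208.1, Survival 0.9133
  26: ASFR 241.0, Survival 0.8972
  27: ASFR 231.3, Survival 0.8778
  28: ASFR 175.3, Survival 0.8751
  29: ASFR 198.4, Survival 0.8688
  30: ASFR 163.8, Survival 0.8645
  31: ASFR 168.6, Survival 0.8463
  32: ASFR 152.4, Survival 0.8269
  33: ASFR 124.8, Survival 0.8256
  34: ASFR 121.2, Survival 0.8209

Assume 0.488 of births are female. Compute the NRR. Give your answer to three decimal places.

0.955

Proportion female at birth = 0.488.
Per-age-group product (1 × ASFR × survival probability):
  23: 1 × 229.6/1000 × 0.9457 = 0.21713
  24: 1 × 206.2/1000 × 0.9289 = 0.19154
  25: 1 × 208.1/1000 × 0.9133 = 0.19006
  26: 1 × 241.0/1000 × 0.8972 = 0.21623
  27: 1 × 231.3/1000 × 0.8778 = 0.20304
  28: 1 × 175.3/1000 × 0.8751 = 0.15341
  29: 1 × 198.4/1000 × 0.8688 = 0.17237
  30: 1 × 163.8/1000 × 0.8645 = 0.14161
  31: 1 × 168.6/1000 × 0.8463 = 0.14269
  32: 1 × 152.4/1000 × 0.8269 = 0.12602
  33: 1 × 124.8/1000 × 0.8256 = 0.10303
  34: 1 × 121.2/1000 × 0.8209 = 0.09949
Sum = 1.95662
NRR = 0.488 × 1.95662 = 0.95483
An NRR under 1 implies long-run decline under these rates.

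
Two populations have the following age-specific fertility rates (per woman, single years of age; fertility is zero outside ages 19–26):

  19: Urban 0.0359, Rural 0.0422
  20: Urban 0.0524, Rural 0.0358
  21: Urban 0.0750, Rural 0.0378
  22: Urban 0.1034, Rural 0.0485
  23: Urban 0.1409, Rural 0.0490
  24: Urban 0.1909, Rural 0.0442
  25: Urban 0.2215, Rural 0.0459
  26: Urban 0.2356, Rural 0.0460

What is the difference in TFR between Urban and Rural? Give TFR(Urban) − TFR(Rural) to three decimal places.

Urban:
  Sum of ASFRs = 0.0359 + 0.0524 + 0.0750 + 0.1034 + 0.1409 + 0.1909 + 0.2215 + 0.2356 = 1.0556
  TFR = 1.0556
Rural:
  Sum of ASFRs = 0.0422 + 0.0358 + 0.0378 + 0.0485 + 0.0490 + 0.0442 + 0.0459 + 0.0460 = 0.3494
  TFR = 0.3494
Difference = 1.0556 − 0.3494 = 0.7062

0.706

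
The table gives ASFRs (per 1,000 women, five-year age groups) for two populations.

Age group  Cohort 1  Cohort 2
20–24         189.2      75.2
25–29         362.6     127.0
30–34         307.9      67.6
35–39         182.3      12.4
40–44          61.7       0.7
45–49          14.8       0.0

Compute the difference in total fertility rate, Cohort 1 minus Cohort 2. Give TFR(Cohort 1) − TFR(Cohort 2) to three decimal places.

4.178

Cohort 1:
  Sum of ASFRs = 189.2 + 362.6 + 307.9 + 182.3 + 61.7 + 14.8 = 1118.5
  TFR = 5 × 1118.5 / 1000 = 5.5925
Cohort 2:
  Sum of ASFRs = 75.2 + 127.0 + 67.6 + 12.4 + 0.7 + 0.0 = 282.9
  TFR = 5 × 282.9 / 1000 = 1.4145
Difference = 5.5925 − 1.4145 = 4.178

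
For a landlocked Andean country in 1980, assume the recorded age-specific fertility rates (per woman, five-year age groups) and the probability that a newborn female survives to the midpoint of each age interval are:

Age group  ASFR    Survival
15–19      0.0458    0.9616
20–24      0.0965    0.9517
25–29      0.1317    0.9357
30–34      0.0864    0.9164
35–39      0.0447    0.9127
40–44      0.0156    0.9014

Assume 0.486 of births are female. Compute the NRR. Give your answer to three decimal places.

Proportion female at birth = 0.486.
Weighting each age-specific rate by interval width and survival:
  15–19: 5 × 0.0458 × 0.9616 = 0.22021
  20–24: 5 × 0.0965 × 0.9517 = 0.45920
  25–29: 5 × 0.1317 × 0.9357 = 0.61616
  30–34: 5 × 0.0864 × 0.9164 = 0.39588
  35–39: 5 × 0.0447 × 0.9127 = 0.20399
  40–44: 5 × 0.0156 × 0.9014 = 0.07031
Sum = 1.96575
NRR = 0.486 × 1.96575 = 0.95535

0.955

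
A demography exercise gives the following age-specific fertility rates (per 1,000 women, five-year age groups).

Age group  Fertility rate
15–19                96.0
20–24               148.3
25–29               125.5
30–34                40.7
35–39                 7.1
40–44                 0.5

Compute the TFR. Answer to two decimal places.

Sum of ASFRs = 96.0 + 148.3 + 125.5 + 40.7 + 7.1 + 0.5 = 418.1
TFR = 5 × 418.1 / 1000 = 2.0905

2.09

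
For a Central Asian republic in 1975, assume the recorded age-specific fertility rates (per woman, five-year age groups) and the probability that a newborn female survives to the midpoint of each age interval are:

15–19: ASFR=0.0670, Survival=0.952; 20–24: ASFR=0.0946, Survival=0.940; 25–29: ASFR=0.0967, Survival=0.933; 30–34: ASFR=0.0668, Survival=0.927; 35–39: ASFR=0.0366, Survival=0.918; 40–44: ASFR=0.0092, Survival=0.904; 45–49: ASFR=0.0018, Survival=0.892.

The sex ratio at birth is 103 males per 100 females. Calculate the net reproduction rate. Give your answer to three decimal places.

Proportion female at birth = 100 / (100 + 103) = 0.49261.
Weighting each age-specific rate by interval width and survival:
  15–19: 5 × 0.0670 × 0.952 = 0.31892
  20–24: 5 × 0.0946 × 0.940 = 0.44462
  25–29: 5 × 0.0967 × 0.933 = 0.45111
  30–34: 5 × 0.0668 × 0.927 = 0.30962
  35–39: 5 × 0.0366 × 0.918 = 0.16799
  40–44: 5 × 0.0092 × 0.904 = 0.04158
  45–49: 5 × 0.0018 × 0.892 = 0.00803
Sum = 1.74187
NRR = 0.49261 × 1.74187 = 0.85806

0.858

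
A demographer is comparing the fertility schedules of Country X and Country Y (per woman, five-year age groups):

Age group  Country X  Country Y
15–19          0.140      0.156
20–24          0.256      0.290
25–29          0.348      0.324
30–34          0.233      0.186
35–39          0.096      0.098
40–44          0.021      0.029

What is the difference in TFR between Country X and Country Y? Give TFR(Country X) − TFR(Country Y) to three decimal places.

Country X:
  Sum of ASFRs = 0.140 + 0.256 + 0.348 + 0.233 + 0.096 + 0.021 = 1.094
  TFR = 5 × 1.094 = 5.47
Country Y:
  Sum of ASFRs = 0.156 + 0.290 + 0.324 + 0.186 + 0.098 + 0.029 = 1.083
  TFR = 5 × 1.083 = 5.415
Difference = 5.47 − 5.415 = 0.055

0.055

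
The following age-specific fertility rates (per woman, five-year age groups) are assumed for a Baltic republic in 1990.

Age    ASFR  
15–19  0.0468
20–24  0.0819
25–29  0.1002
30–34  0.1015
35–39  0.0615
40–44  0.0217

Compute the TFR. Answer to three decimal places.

Sum of ASFRs = 0.0468 + 0.0819 + 0.1002 + 0.1015 + 0.0615 + 0.0217 = 0.4136
TFR = 5 × 0.4136 = 2.068

2.068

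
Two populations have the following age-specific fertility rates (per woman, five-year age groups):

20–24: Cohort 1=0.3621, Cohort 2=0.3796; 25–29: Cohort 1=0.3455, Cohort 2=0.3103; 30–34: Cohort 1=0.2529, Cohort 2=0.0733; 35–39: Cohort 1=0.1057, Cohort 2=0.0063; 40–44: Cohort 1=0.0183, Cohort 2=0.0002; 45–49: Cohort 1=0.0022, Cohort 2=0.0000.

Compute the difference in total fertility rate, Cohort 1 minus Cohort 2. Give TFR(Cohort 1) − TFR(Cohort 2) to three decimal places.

Cohort 1:
  Sum of ASFRs = 0.3621 + 0.3455 + 0.2529 + 0.1057 + 0.0183 + 0.0022 = 1.0867
  TFR = 5 × 1.0867 = 5.4335
Cohort 2:
  Sum of ASFRs = 0.3796 + 0.3103 + 0.0733 + 0.0063 + 0.0002 + 0.0000 = 0.7697
  TFR = 5 × 0.7697 = 3.8485
Difference = 5.4335 − 3.8485 = 1.585

1.585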